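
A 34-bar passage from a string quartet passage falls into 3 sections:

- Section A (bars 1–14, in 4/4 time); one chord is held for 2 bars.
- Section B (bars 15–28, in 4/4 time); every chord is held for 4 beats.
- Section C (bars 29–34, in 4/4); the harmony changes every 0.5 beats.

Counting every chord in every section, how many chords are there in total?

69 chords

A has 56 beats and chords last 8 each, so 7 chords.
B has 56 beats and chords last 4 each, so 14 chords.
C has 24 beats and chords last 0.5 each, so 48 chords.
Total: 7 + 14 + 48 = 69.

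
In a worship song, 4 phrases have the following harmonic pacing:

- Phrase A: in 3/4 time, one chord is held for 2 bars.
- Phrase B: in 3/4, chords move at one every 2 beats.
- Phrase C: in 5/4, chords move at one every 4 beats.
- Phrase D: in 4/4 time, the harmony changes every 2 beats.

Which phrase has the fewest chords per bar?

Phrase A

A: 3/6 = 0.5 chords/bar.
B: 3/2 = 1.5 chords/bar.
C: 5/4 = 1.25 chords/bar.
D: 4/2 = 2 chords/bar.
Slowest is A at 0.5 chords/bar.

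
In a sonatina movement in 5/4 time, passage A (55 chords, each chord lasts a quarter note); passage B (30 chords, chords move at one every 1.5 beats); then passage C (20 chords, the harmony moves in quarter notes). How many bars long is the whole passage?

24 bars

A: 55 × 1 = 55 beats = 11 bars.
B: 30 × 1.5 = 45 beats = 9 bars.
C: 20 × 1 = 20 beats = 4 bars.
Total: 11 + 9 + 4 = 24 bars.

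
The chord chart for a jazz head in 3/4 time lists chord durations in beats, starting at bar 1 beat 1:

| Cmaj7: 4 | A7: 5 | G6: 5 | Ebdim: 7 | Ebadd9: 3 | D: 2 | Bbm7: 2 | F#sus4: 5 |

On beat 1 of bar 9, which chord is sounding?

Beat 1 of bar 9 is beat (9−1)×3 + 1 = 25 overall.
Running totals: Cmaj7 ends at 4, A7 ends at 9, G6 ends at 14, Ebdim ends at 21, Ebadd9 ends at 24, D ends at 26.
Beat 25 falls within D.

D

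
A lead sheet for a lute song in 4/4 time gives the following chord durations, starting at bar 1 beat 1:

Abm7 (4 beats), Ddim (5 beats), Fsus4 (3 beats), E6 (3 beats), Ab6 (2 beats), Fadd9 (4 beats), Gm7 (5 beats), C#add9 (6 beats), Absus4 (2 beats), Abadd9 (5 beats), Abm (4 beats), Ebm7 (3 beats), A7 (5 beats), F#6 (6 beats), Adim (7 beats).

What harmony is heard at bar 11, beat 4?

Ebm7

Beat 4 of bar 11 is beat (11−1)×4 + 4 = 44 overall.
Running totals: Abm7 ends at 4, Ddim ends at 9, Fsus4 ends at 12, E6 ends at 15, Ab6 ends at 17, Fadd9 ends at 21, Gm7 ends at 26, C#add9 ends at 32, Absus4 ends at 34, Abadd9 ends at 39, Abm ends at 43, Ebm7 ends at 46.
Beat 44 falls within Ebm7.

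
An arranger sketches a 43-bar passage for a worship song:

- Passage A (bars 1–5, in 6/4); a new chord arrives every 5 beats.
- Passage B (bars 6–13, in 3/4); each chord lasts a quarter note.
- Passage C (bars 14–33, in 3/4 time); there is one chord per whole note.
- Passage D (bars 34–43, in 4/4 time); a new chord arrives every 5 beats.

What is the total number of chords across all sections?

53 chords

A: 5 bars × 6 beats = 30 beats; 5 beats/chord → 6 chords.
B: 8 bars × 3 beats = 24 beats; 1 beat/chord → 24 chords.
C: 20 bars × 3 beats = 60 beats; 4 beats/chord → 15 chords.
D: 10 bars × 4 beats = 40 beats; 5 beats/chord → 8 chords.
Total: 6 + 24 + 15 + 8 = 53.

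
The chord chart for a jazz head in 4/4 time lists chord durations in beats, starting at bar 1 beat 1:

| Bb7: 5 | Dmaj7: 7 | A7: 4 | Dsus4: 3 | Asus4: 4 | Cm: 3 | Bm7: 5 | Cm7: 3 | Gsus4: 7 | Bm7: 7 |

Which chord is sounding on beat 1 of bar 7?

Beat 1 of bar 7 is beat (7−1)×4 + 1 = 25 overall.
Running totals: Bb7 ends at 5, Dmaj7 ends at 12, A7 ends at 16, Dsus4 ends at 19, Asus4 ends at 23, Cm ends at 26.
Beat 25 falls within Cm.

Cm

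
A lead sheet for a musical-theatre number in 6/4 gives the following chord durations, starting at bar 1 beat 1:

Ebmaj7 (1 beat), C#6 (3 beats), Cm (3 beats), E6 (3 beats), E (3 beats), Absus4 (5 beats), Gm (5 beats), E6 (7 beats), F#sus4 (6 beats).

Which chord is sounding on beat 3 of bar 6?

Beat 3 of bar 6 is beat (6−1)×6 + 3 = 33 overall.
Running totals: Ebmaj7 ends at 1, C#6 ends at 4, Cm ends at 7, E6 ends at 10, E ends at 13, Absus4 ends at 18, Gm ends at 23, E6 ends at 30, F#sus4 ends at 36.
Beat 33 falls within F#sus4.

F#sus4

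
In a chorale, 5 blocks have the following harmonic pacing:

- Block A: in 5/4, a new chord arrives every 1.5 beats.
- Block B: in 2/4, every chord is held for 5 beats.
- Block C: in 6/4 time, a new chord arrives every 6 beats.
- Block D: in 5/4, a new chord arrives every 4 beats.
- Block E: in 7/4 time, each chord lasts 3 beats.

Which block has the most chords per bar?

A: each chord is 1.5 beats in 5/4, so 10/3 per bar.
B: each chord is 5 beats in 2/4, so 0.4 per bar.
C: each chord is 6 beats in 6/4, so 1 per bar.
D: each chord is 4 beats in 5/4, so 1.25 per bar.
E: each chord is 3 beats in 7/4, so 7/3 per bar.
Fastest is A at 10/3 chords/bar.

Block A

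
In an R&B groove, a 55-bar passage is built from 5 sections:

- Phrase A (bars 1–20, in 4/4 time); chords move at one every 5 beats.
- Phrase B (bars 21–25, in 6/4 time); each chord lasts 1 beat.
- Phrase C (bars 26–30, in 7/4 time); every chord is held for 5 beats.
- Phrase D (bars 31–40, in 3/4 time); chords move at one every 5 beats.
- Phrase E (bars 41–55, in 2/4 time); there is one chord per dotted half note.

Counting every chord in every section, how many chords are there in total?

A: 20 bars × 4 beats = 80 beats; 5 beats/chord → 16 chords.
B: 5 bars × 6 beats = 30 beats; 1 beat/chord → 30 chords.
C: 5 bars × 7 beats = 35 beats; 5 beats/chord → 7 chords.
D: 10 bars × 3 beats = 30 beats; 5 beats/chord → 6 chords.
E: 15 bars × 2 beats = 30 beats; 3 beats/chord → 10 chords.
Total: 16 + 30 + 7 + 6 + 10 = 69.

69 chords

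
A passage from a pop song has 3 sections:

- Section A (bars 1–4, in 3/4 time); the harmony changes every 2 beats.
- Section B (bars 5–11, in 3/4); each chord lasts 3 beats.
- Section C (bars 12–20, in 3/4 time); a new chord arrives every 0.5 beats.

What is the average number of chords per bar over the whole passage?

A: 4 × 3 = 12 beats ÷ 2 = 6 chords.
B: 7 × 3 = 21 beats ÷ 3 = 7 chords.
C: 9 × 3 = 27 beats ÷ 0.5 = 54 chords.
Overall: 67 chords over 20 bars → 67/20 = 3.35 chords per bar.

3.35 chords per bar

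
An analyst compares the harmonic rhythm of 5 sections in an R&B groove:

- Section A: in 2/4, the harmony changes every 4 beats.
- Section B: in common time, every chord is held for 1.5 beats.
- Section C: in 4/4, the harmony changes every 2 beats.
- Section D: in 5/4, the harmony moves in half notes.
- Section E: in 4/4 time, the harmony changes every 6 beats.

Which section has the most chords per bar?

Section B

A: 2 beats/bar ÷ 4 beats/chord = 0.5 chords/bar.
B: 4 beats/bar ÷ 1.5 beats/chord = 8/3 chords/bar.
C: 4 beats/bar ÷ 2 beats/chord = 2 chords/bar.
D: 5 beats/bar ÷ 2 beats/chord = 2.5 chords/bar.
E: 4 beats/bar ÷ 6 beats/chord = 2/3 chords/bar.
Fastest is B at 8/3 chords/bar.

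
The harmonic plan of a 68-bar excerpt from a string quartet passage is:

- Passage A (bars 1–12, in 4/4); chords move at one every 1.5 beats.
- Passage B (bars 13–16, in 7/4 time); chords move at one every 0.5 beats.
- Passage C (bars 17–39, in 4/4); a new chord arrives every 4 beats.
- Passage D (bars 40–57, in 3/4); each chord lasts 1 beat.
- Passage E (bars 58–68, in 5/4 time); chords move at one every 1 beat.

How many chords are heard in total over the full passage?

220 chords

A has 48 beats and chords last 1.5 each, so 32 chords.
B has 28 beats and chords last 0.5 each, so 56 chords.
C has 92 beats and chords last 4 each, so 23 chords.
D has 54 beats and chords last 1 each, so 54 chords.
E has 55 beats and chords last 1 each, so 55 chords.
Total: 32 + 56 + 23 + 54 + 55 = 220.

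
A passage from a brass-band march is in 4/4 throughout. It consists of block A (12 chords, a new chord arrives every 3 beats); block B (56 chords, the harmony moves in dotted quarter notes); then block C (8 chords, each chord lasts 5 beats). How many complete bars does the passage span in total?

40 bars

A: 12 × 3 = 36 beats = 9 bars.
B: 56 × 1.5 = 84 beats = 21 bars.
C: 8 × 5 = 40 beats = 10 bars.
Total: 9 + 21 + 10 = 40 bars.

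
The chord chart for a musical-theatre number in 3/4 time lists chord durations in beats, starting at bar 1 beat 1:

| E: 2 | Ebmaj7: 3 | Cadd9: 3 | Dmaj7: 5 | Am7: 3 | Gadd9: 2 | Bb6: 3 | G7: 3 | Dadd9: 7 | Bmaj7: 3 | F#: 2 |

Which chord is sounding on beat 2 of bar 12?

Beat 2 of bar 12 is beat (12−1)×3 + 2 = 35 overall.
Running totals: E ends at 2, Ebmaj7 ends at 5, Cadd9 ends at 8, Dmaj7 ends at 13, Am7 ends at 16, Gadd9 ends at 18, Bb6 ends at 21, G7 ends at 24, Dadd9 ends at 31, Bmaj7 ends at 34, F# ends at 36.
Beat 35 falls within F#.

F#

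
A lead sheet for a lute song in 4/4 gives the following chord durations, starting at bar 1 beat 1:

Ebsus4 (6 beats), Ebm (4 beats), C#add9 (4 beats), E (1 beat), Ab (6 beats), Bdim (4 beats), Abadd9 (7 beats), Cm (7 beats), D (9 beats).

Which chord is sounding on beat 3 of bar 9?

Beat 3 of bar 9 is beat (9−1)×4 + 3 = 35 overall.
Running totals: Ebsus4 ends at 6, Ebm ends at 10, C#add9 ends at 14, E ends at 15, Ab ends at 21, Bdim ends at 25, Abadd9 ends at 32, Cm ends at 39.
Beat 35 falls within Cm.

Cm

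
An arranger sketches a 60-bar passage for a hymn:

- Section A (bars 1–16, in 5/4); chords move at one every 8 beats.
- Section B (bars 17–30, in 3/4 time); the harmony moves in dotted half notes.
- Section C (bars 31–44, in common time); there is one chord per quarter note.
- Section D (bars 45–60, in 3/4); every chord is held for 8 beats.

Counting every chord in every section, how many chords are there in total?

86 chords

A: 16 bars × 5 beats = 80 beats; 8 beats/chord → 10 chords.
B: 14 bars × 3 beats = 42 beats; 3 beats/chord → 14 chords.
C: 14 bars × 4 beats = 56 beats; 1 beat/chord → 56 chords.
D: 16 bars × 3 beats = 48 beats; 8 beats/chord → 6 chords.
Total: 10 + 14 + 56 + 6 = 86.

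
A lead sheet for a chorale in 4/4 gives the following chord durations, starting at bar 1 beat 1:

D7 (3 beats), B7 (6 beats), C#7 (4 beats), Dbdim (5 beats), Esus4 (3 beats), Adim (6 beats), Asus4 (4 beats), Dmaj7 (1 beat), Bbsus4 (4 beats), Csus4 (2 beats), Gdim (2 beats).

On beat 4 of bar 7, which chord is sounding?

Beat 4 of bar 7 is beat (7−1)×4 + 4 = 28 overall.
Running totals: D7 ends at 3, B7 ends at 9, C#7 ends at 13, Dbdim ends at 18, Esus4 ends at 21, Adim ends at 27, Asus4 ends at 31.
Beat 28 falls within Asus4.

Asus4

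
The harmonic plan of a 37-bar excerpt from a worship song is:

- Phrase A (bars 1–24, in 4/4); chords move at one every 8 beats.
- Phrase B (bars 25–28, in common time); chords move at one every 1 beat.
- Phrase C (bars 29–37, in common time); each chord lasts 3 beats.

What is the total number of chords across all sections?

A: 24 bars × 4 beats = 96 beats; 8 beats/chord → 12 chords.
B: 4 bars × 4 beats = 16 beats; 1 beat/chord → 16 chords.
C: 9 bars × 4 beats = 36 beats; 3 beats/chord → 12 chords.
Total: 12 + 16 + 12 = 40.

40 chords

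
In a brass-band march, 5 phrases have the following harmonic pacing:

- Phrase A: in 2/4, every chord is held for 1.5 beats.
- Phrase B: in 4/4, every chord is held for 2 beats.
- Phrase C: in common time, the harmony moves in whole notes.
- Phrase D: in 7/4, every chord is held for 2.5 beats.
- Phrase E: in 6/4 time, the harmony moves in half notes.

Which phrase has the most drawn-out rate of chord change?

Phrase C

A: each chord is 1.5 beats in 2/4, so 4/3 per bar.
B: each chord is 2 beats in 4/4, so 2 per bar.
C: each chord is 4 beats in 4/4, so 1 per bar.
D: each chord is 2.5 beats in 7/4, so 2.8 per bar.
E: each chord is 2 beats in 6/4, so 3 per bar.
Slowest is C at 1 chords/bar.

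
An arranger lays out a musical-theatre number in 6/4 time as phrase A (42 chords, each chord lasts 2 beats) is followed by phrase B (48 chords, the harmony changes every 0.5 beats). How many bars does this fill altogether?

18 bars

A: 42 × 2 = 84 beats = 14 bars.
B: 48 × 0.5 = 24 beats = 4 bars.
Total: 14 + 4 = 18 bars.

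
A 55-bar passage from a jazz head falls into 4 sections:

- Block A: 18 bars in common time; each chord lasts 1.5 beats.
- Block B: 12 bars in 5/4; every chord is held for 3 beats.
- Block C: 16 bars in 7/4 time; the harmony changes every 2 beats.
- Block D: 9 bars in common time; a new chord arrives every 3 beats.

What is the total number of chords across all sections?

A has 72 beats and chords last 1.5 each, so 48 chords.
B has 60 beats and chords last 3 each, so 20 chords.
C has 112 beats and chords last 2 each, so 56 chords.
D has 36 beats and chords last 3 each, so 12 chords.
Total: 48 + 20 + 56 + 12 = 136.

136 chords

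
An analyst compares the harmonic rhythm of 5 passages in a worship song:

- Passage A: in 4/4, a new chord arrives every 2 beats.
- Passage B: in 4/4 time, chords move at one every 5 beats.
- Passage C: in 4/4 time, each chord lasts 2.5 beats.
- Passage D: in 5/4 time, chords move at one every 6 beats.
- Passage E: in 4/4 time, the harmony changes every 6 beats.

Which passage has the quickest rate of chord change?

A: 4 beats/bar ÷ 2 beats/chord = 2 chords/bar.
B: 4 beats/bar ÷ 5 beats/chord = 0.8 chords/bar.
C: 4 beats/bar ÷ 2.5 beats/chord = 1.6 chords/bar.
D: 5 beats/bar ÷ 6 beats/chord = 5/6 chords/bar.
E: 4 beats/bar ÷ 6 beats/chord = 2/3 chords/bar.
Fastest is A at 2 chords/bar.

Passage A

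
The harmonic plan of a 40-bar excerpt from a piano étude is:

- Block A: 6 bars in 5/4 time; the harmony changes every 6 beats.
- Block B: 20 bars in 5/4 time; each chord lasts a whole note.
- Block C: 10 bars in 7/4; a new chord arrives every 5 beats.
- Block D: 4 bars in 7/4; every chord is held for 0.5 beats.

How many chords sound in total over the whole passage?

100 chords

A: 6 bars × 5 beats = 30 beats; 6 beats/chord → 5 chords.
B: 20 bars × 5 beats = 100 beats; 4 beats/chord → 25 chords.
C: 10 bars × 7 beats = 70 beats; 5 beats/chord → 14 chords.
D: 4 bars × 7 beats = 28 beats; 0.5 beats/chord → 56 chords.
Total: 5 + 25 + 14 + 56 = 100.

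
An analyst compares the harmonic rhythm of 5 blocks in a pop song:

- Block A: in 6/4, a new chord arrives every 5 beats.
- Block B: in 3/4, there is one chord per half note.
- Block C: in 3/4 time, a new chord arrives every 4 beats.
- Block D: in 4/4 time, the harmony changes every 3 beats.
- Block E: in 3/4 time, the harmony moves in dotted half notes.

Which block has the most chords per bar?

A: 6 beats/bar ÷ 5 beats/chord = 1.2 chords/bar.
B: 3 beats/bar ÷ 2 beats/chord = 1.5 chords/bar.
C: 3 beats/bar ÷ 4 beats/chord = 0.75 chords/bar.
D: 4 beats/bar ÷ 3 beats/chord = 4/3 chords/bar.
E: 3 beats/bar ÷ 3 beats/chord = 1 chord/bar.
Fastest is B at 1.5 chords/bar.

Block B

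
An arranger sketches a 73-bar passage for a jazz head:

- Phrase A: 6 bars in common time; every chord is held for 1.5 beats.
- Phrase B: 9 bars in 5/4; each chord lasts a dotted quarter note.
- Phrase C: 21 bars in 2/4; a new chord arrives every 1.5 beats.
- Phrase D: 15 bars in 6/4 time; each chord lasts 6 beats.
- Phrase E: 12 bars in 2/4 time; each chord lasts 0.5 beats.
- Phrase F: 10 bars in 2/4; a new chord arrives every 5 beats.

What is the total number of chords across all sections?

141 chords

A has 24 beats and chords last 1.5 each, so 16 chords.
B has 45 beats and chords last 1.5 each, so 30 chords.
C has 42 beats and chords last 1.5 each, so 28 chords.
D has 90 beats and chords last 6 each, so 15 chords.
E has 24 beats and chords last 0.5 each, so 48 chords.
F has 20 beats and chords last 5 each, so 4 chords.
Total: 16 + 30 + 28 + 15 + 48 + 4 = 141.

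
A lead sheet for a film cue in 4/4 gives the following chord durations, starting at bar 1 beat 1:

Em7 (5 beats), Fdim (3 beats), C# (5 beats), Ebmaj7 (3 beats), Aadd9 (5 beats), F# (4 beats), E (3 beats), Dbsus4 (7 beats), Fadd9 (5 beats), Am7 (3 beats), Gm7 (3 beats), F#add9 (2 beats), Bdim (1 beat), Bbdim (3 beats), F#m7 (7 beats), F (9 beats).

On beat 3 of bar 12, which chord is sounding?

F#add9

Beat 3 of bar 12 is beat (12−1)×4 + 3 = 47 overall.
Running totals: Em7 ends at 5, Fdim ends at 8, C# ends at 13, Ebmaj7 ends at 16, Aadd9 ends at 21, F# ends at 25, E ends at 28, Dbsus4 ends at 35, Fadd9 ends at 40, Am7 ends at 43, Gm7 ends at 46, F#add9 ends at 48.
Beat 47 falls within F#add9.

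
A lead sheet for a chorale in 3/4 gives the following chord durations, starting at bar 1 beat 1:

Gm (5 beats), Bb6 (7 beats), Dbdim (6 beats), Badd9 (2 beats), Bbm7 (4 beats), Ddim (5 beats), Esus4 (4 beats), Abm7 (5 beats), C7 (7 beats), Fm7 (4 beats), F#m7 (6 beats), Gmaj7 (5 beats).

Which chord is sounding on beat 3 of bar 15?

C7

Beat 3 of bar 15 is beat (15−1)×3 + 3 = 45 overall.
Running totals: Gm ends at 5, Bb6 ends at 12, Dbdim ends at 18, Badd9 ends at 20, Bbm7 ends at 24, Ddim ends at 29, Esus4 ends at 33, Abm7 ends at 38, C7 ends at 45.
Beat 45 falls within C7.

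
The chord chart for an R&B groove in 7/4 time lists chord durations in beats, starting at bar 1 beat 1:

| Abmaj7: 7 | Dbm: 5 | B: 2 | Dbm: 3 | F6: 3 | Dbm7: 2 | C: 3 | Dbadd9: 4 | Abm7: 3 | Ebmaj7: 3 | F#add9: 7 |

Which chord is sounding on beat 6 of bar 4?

Dbadd9

Beat 6 of bar 4 is beat (4−1)×7 + 6 = 27 overall.
Running totals: Abmaj7 ends at 7, Dbm ends at 12, B ends at 14, Dbm ends at 17, F6 ends at 20, Dbm7 ends at 22, C ends at 25, Dbadd9 ends at 29.
Beat 27 falls within Dbadd9.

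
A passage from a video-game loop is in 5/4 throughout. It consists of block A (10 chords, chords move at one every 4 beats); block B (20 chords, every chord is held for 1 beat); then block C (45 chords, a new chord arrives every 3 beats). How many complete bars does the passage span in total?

A: 10 × 4 = 40 beats = 8 bars.
B: 20 × 1 = 20 beats = 4 bars.
C: 45 × 3 = 135 beats = 27 bars.
Total: 8 + 4 + 27 = 39 bars.

39 bars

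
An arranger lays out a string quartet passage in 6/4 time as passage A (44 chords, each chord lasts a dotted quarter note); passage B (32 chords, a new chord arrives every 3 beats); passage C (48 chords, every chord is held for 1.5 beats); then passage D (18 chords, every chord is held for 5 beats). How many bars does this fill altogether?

54 bars

A: 44 × 1.5 = 66 beats = 11 bars.
B: 32 × 3 = 96 beats = 16 bars.
C: 48 × 1.5 = 72 beats = 12 bars.
D: 18 × 5 = 90 beats = 15 bars.
Total: 11 + 16 + 12 + 15 = 54 bars.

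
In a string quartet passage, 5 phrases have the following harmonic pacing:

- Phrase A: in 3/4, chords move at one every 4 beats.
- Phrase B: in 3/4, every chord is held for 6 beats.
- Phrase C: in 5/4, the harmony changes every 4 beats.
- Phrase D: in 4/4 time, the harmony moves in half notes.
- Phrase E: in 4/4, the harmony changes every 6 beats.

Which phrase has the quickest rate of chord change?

A: 3 beats/bar ÷ 4 beats/chord = 0.75 chords/bar.
B: 3 beats/bar ÷ 6 beats/chord = 0.5 chords/bar.
C: 5 beats/bar ÷ 4 beats/chord = 1.25 chords/bar.
D: 4 beats/bar ÷ 2 beats/chord = 2 chords/bar.
E: 4 beats/bar ÷ 6 beats/chord = 2/3 chords/bar.
Fastest is D at 2 chords/bar.

Phrase D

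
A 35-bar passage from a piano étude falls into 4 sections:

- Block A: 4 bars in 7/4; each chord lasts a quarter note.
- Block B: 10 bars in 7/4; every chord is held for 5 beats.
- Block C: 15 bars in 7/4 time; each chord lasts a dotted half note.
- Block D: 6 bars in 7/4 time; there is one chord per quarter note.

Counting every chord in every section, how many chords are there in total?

A: 4 bars × 7 beats = 28 beats; 1 beat/chord → 28 chords.
B: 10 bars × 7 beats = 70 beats; 5 beats/chord → 14 chords.
C: 15 bars × 7 beats = 105 beats; 3 beats/chord → 35 chords.
D: 6 bars × 7 beats = 42 beats; 1 beat/chord → 42 chords.
Total: 28 + 14 + 35 + 42 = 119.

119 chords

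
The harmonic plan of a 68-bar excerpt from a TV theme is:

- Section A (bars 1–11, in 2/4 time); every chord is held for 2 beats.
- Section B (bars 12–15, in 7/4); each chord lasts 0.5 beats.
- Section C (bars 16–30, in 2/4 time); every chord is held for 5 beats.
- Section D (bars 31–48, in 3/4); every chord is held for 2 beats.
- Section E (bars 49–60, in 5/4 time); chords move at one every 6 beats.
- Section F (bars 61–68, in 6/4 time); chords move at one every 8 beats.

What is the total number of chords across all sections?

A has 22 beats and chords last 2 each, so 11 chords.
B has 28 beats and chords last 0.5 each, so 56 chords.
C has 30 beats and chords last 5 each, so 6 chords.
D has 54 beats and chords last 2 each, so 27 chords.
E has 60 beats and chords last 6 each, so 10 chords.
F has 48 beats and chords last 8 each, so 6 chords.
Total: 11 + 56 + 6 + 27 + 10 + 6 = 116.

116 chords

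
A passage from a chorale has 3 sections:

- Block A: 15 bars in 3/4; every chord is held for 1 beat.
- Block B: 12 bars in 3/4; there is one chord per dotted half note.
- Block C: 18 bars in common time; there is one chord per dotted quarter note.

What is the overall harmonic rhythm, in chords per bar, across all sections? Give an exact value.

7/3 chords per bar

A: 15 × 3 = 45 beats ÷ 1 = 45 chords.
B: 12 × 3 = 36 beats ÷ 3 = 12 chords.
C: 18 × 4 = 72 beats ÷ 1.5 = 48 chords.
Overall: 105 chords over 45 bars → 105/45 = 7/3 chords per bar.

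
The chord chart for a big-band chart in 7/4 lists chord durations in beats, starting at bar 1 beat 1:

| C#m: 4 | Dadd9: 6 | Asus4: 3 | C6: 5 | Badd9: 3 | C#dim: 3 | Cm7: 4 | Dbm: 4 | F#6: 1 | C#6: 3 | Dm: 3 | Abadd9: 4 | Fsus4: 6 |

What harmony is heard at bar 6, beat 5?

Abadd9

Beat 5 of bar 6 is beat (6−1)×7 + 5 = 40 overall.
Running totals: C#m ends at 4, Dadd9 ends at 10, Asus4 ends at 13, C6 ends at 18, Badd9 ends at 21, C#dim ends at 24, Cm7 ends at 28, Dbm ends at 32, F#6 ends at 33, C#6 ends at 36, Dm ends at 39, Abadd9 ends at 43.
Beat 40 falls within Abadd9.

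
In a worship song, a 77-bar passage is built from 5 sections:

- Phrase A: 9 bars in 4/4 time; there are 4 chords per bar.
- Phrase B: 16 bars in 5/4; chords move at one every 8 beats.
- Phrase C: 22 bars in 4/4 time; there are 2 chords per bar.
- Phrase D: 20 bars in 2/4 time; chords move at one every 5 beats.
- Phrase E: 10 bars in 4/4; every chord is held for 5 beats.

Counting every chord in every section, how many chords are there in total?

A: 9 bars × 4 beats = 36 beats; 1 beat/chord → 36 chords.
B: 16 bars × 5 beats = 80 beats; 8 beats/chord → 10 chords.
C: 22 bars × 4 beats = 88 beats; 2 beats/chord → 44 chords.
D: 20 bars × 2 beats = 40 beats; 5 beats/chord → 8 chords.
E: 10 bars × 4 beats = 40 beats; 5 beats/chord → 8 chords.
Total: 36 + 10 + 44 + 8 + 8 = 106.

106 chords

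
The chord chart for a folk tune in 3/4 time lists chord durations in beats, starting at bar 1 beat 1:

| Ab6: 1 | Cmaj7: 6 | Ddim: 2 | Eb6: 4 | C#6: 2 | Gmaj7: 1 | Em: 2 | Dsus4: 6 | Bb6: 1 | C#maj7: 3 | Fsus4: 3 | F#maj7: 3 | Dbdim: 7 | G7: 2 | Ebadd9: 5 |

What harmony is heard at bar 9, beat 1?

Beat 1 of bar 9 is beat (9−1)×3 + 1 = 25 overall.
Running totals: Ab6 ends at 1, Cmaj7 ends at 7, Ddim ends at 9, Eb6 ends at 13, C#6 ends at 15, Gmaj7 ends at 16, Em ends at 18, Dsus4 ends at 24, Bb6 ends at 25.
Beat 25 falls within Bb6.

Bb6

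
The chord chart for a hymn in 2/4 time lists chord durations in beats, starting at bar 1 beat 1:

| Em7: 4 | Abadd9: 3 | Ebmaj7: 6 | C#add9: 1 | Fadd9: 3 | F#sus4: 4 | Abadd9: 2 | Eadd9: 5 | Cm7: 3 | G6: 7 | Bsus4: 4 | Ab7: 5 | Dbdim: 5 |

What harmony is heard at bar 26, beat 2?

Beat 2 of bar 26 is beat (26−1)×2 + 2 = 52 overall.
Running totals: Em7 ends at 4, Abadd9 ends at 7, Ebmaj7 ends at 13, C#add9 ends at 14, Fadd9 ends at 17, F#sus4 ends at 21, Abadd9 ends at 23, Eadd9 ends at 28, Cm7 ends at 31, G6 ends at 38, Bsus4 ends at 42, Ab7 ends at 47, Dbdim ends at 52.
Beat 52 falls within Dbdim.

Dbdim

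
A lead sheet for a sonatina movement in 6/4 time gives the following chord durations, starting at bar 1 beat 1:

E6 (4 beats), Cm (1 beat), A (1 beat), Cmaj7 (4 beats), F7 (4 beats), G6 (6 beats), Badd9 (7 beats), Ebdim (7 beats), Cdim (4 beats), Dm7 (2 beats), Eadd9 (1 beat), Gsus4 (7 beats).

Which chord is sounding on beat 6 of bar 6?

Beat 6 of bar 6 is beat (6−1)×6 + 6 = 36 overall.
Running totals: E6 ends at 4, Cm ends at 5, A ends at 6, Cmaj7 ends at 10, F7 ends at 14, G6 ends at 20, Badd9 ends at 27, Ebdim ends at 34, Cdim ends at 38.
Beat 36 falls within Cdim.

Cdim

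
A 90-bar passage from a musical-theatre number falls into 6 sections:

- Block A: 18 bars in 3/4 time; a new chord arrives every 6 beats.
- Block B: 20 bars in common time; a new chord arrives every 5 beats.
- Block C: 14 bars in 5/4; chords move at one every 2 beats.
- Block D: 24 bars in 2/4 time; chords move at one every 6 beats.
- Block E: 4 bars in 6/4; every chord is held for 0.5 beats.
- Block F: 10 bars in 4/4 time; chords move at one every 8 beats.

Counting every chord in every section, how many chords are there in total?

121 chords

A: 18 bars × 3 beats = 54 beats; 6 beats/chord → 9 chords.
B: 20 bars × 4 beats = 80 beats; 5 beats/chord → 16 chords.
C: 14 bars × 5 beats = 70 beats; 2 beats/chord → 35 chords.
D: 24 bars × 2 beats = 48 beats; 6 beats/chord → 8 chords.
E: 4 bars × 6 beats = 24 beats; 0.5 beats/chord → 48 chords.
F: 10 bars × 4 beats = 40 beats; 8 beats/chord → 5 chords.
Total: 9 + 16 + 35 + 8 + 48 + 5 = 121.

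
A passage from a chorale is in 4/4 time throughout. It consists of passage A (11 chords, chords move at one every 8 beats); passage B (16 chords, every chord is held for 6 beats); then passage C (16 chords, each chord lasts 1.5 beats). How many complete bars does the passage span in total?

A: 11 × 8 = 88 beats = 22 bars.
B: 16 × 6 = 96 beats = 24 bars.
C: 16 × 1.5 = 24 beats = 6 bars.
Total: 22 + 24 + 6 = 52 bars.

52 bars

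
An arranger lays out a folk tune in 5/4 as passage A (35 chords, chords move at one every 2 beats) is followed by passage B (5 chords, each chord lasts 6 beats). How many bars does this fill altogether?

20 bars

A: 35 × 2 = 70 beats = 14 bars.
B: 5 × 6 = 30 beats = 6 bars.
Total: 14 + 6 = 20 bars.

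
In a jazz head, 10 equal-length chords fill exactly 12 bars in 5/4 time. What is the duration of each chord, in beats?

6 beats

12 bars × 5 beats/bar = 60 beats total.
60 beats ÷ 10 chords = 6 beats per chord.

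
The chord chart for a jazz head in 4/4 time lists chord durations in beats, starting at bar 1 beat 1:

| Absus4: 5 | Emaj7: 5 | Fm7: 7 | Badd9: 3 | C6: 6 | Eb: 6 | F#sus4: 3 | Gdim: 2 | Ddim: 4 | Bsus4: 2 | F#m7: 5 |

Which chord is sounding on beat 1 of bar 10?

Beat 1 of bar 10 is beat (10−1)×4 + 1 = 37 overall.
Running totals: Absus4 ends at 5, Emaj7 ends at 10, Fm7 ends at 17, Badd9 ends at 20, C6 ends at 26, Eb ends at 32, F#sus4 ends at 35, Gdim ends at 37.
Beat 37 falls within Gdim.

Gdim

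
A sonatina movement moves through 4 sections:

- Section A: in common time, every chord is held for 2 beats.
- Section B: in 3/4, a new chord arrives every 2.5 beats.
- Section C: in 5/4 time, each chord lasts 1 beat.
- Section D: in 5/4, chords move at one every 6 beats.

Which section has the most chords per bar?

Section C

A: 4/2 = 2 chords/bar.
B: 3/2.5 = 1.2 chords/bar.
C: 5/1 = 5 chords/bar.
D: 5/6 = 5/6 chords/bar.
Fastest is C at 5 chords/bar.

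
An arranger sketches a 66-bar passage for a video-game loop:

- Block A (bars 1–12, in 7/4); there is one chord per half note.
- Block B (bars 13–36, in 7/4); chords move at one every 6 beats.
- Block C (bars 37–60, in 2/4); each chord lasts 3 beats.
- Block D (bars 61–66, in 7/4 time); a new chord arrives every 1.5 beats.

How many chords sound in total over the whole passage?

A: 12 bars × 7 beats = 84 beats; 2 beats/chord → 42 chords.
B: 24 bars × 7 beats = 168 beats; 6 beats/chord → 28 chords.
C: 24 bars × 2 beats = 48 beats; 3 beats/chord → 16 chords.
D: 6 bars × 7 beats = 42 beats; 1.5 beats/chord → 28 chords.
Total: 42 + 28 + 16 + 28 = 114.

114 chords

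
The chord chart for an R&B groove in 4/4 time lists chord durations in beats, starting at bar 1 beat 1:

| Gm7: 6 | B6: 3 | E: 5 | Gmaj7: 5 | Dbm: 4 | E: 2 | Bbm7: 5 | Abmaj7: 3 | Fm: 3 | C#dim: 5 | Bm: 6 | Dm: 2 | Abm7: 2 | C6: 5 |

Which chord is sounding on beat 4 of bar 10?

Beat 4 of bar 10 is beat (10−1)×4 + 4 = 40 overall.
Running totals: Gm7 ends at 6, B6 ends at 9, E ends at 14, Gmaj7 ends at 19, Dbm ends at 23, E ends at 25, Bbm7 ends at 30, Abmaj7 ends at 33, Fm ends at 36, C#dim ends at 41.
Beat 40 falls within C#dim.

C#dim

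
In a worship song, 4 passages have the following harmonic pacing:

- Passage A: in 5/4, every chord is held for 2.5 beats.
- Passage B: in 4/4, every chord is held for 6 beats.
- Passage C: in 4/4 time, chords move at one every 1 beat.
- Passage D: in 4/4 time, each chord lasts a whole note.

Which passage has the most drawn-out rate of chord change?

Passage B

A: each chord is 2.5 beats in 5/4, so 2 per bar.
B: each chord is 6 beats in 4/4, so 2/3 per bar.
C: each chord is 1 beat in 4/4, so 4 per bar.
D: each chord is 4 beats in 4/4, so 1 per bar.
Slowest is B at 2/3 chords/bar.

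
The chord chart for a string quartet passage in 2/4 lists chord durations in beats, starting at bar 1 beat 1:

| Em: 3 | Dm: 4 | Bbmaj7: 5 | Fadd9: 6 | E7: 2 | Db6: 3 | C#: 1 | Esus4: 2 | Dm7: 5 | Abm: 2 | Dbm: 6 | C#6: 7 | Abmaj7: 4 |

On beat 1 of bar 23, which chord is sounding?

C#6

Beat 1 of bar 23 is beat (23−1)×2 + 1 = 45 overall.
Running totals: Em ends at 3, Dm ends at 7, Bbmaj7 ends at 12, Fadd9 ends at 18, E7 ends at 20, Db6 ends at 23, C# ends at 24, Esus4 ends at 26, Dm7 ends at 31, Abm ends at 33, Dbm ends at 39, C#6 ends at 46.
Beat 45 falls within C#6.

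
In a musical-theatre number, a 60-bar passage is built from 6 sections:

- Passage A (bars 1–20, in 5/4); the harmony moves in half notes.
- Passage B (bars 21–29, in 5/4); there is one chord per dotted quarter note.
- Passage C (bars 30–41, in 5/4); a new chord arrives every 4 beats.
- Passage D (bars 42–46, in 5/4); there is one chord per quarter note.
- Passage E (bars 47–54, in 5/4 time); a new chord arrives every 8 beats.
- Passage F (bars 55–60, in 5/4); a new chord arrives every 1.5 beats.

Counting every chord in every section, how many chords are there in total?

A: 20·5 = 100 beats, 100/2 = 50 chords.
B: 9·5 = 45 beats, 45/1.5 = 30 chords.
C: 12·5 = 60 beats, 60/4 = 15 chords.
D: 5·5 = 25 beats, 25/1 = 25 chords.
E: 8·5 = 40 beats, 40/8 = 5 chords.
F: 6·5 = 30 beats, 30/1.5 = 20 chords.
Total: 50 + 30 + 15 + 25 + 5 + 20 = 145.

145 chords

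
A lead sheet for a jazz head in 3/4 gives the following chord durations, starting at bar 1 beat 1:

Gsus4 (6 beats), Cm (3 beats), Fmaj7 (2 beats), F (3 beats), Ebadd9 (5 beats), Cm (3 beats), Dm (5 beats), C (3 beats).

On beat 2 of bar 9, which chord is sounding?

Beat 2 of bar 9 is beat (9−1)×3 + 2 = 26 overall.
Running totals: Gsus4 ends at 6, Cm ends at 9, Fmaj7 ends at 11, F ends at 14, Ebadd9 ends at 19, Cm ends at 22, Dm ends at 27.
Beat 26 falls within Dm.

Dm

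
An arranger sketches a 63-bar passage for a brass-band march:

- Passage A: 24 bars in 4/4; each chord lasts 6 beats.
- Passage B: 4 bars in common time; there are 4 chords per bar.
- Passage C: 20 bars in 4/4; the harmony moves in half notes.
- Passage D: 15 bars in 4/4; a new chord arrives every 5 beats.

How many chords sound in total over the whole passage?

84 chords

A: 24 bars × 4 beats = 96 beats; 6 beats/chord → 16 chords.
B: 4 bars × 4 beats = 16 beats; 1 beat/chord → 16 chords.
C: 20 bars × 4 beats = 80 beats; 2 beats/chord → 40 chords.
D: 15 bars × 4 beats = 60 beats; 5 beats/chord → 12 chords.
Total: 16 + 16 + 40 + 12 = 84.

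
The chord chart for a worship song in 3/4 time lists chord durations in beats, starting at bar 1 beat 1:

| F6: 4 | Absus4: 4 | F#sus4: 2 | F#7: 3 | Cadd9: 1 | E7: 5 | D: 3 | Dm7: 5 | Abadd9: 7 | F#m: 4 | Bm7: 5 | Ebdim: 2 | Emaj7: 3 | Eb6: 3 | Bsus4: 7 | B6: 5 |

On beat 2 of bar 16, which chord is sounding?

Emaj7

Beat 2 of bar 16 is beat (16−1)×3 + 2 = 47 overall.
Running totals: F6 ends at 4, Absus4 ends at 8, F#sus4 ends at 10, F#7 ends at 13, Cadd9 ends at 14, E7 ends at 19, D ends at 22, Dm7 ends at 27, Abadd9 ends at 34, F#m ends at 38, Bm7 ends at 43, Ebdim ends at 45, Emaj7 ends at 48.
Beat 47 falls within Emaj7.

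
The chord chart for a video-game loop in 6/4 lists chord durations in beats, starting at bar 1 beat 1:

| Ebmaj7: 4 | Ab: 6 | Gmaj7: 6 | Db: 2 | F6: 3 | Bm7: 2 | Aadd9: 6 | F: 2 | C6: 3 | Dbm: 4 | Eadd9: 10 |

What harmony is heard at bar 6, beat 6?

Dbm

Beat 6 of bar 6 is beat (6−1)×6 + 6 = 36 overall.
Running totals: Ebmaj7 ends at 4, Ab ends at 10, Gmaj7 ends at 16, Db ends at 18, F6 ends at 21, Bm7 ends at 23, Aadd9 ends at 29, F ends at 31, C6 ends at 34, Dbm ends at 38.
Beat 36 falls within Dbm.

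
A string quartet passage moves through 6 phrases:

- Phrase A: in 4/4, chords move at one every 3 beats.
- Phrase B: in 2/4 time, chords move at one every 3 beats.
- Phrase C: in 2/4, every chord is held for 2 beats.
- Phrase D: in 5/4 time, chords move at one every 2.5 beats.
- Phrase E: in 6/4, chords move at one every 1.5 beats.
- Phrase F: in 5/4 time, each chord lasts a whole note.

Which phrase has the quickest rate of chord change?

A: 4/3 = 4/3 chords/bar.
B: 2/3 = 2/3 chords/bar.
C: 2/2 = 1 chord/bar.
D: 5/2.5 = 2 chords/bar.
E: 6/1.5 = 4 chords/bar.
F: 5/4 = 1.25 chords/bar.
Fastest is E at 4 chords/bar.

Phrase E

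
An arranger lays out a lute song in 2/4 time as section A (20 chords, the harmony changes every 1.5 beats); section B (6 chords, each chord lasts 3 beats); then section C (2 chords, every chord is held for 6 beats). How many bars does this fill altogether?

A: 20 × 1.5 = 30 beats = 15 bars.
B: 6 × 3 = 18 beats = 9 bars.
C: 2 × 6 = 12 beats = 6 bars.
Total: 15 + 9 + 6 = 30 bars.

30 bars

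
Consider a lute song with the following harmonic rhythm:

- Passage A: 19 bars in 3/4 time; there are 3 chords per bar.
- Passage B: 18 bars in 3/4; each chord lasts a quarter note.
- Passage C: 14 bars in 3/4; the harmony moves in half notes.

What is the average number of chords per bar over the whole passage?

A: 19 × 3 = 57 beats ÷ 1 = 57 chords.
B: 18 × 3 = 54 beats ÷ 1 = 54 chords.
C: 14 × 3 = 42 beats ÷ 2 = 21 chords.
Overall: 132 chords over 51 bars → 132/51 = 44/17 chords per bar.

44/17 chords per bar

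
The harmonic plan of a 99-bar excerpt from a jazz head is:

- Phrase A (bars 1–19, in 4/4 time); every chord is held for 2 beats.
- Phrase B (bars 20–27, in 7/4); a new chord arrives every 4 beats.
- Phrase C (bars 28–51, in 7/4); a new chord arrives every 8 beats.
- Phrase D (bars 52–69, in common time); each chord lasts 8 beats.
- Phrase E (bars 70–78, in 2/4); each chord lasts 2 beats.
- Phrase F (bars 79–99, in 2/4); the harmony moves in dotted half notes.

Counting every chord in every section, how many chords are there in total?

A: 19·4 = 76 beats, 76/2 = 38 chords.
B: 8·7 = 56 beats, 56/4 = 14 chords.
C: 24·7 = 168 beats, 168/8 = 21 chords.
D: 18·4 = 72 beats, 72/8 = 9 chords.
E: 9·2 = 18 beats, 18/2 = 9 chords.
F: 21·2 = 42 beats, 42/3 = 14 chords.
Total: 38 + 14 + 21 + 9 + 9 + 14 = 105.

105 chords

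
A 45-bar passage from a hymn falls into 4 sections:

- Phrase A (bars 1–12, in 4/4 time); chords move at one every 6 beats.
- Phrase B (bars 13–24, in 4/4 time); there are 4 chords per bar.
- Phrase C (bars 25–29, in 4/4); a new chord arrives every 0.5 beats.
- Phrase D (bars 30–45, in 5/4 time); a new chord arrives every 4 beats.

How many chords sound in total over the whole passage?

116 chords

A: 12·4 = 48 beats, 48/6 = 8 chords.
B: 12·4 = 48 beats, 48/1 = 48 chords.
C: 5·4 = 20 beats, 20/0.5 = 40 chords.
D: 16·5 = 80 beats, 80/4 = 20 chords.
Total: 8 + 48 + 40 + 20 = 116.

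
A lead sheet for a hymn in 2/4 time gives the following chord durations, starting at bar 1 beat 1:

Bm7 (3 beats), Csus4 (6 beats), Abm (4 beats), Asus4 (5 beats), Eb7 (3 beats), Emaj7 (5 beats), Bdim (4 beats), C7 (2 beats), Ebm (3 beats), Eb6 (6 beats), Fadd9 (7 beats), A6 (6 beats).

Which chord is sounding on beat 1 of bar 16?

Beat 1 of bar 16 is beat (16−1)×2 + 1 = 31 overall.
Running totals: Bm7 ends at 3, Csus4 ends at 9, Abm ends at 13, Asus4 ends at 18, Eb7 ends at 21, Emaj7 ends at 26, Bdim ends at 30, C7 ends at 32.
Beat 31 falls within C7.

C7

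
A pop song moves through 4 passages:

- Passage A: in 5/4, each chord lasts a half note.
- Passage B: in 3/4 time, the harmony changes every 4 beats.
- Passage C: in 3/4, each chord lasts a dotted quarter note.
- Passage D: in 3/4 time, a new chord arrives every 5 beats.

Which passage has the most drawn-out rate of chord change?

A: 5 beats/bar ÷ 2 beats/chord = 2.5 chords/bar.
B: 3 beats/bar ÷ 4 beats/chord = 0.75 chords/bar.
C: 3 beats/bar ÷ 1.5 beats/chord = 2 chords/bar.
D: 3 beats/bar ÷ 5 beats/chord = 0.6 chords/bar.
Slowest is D at 0.6 chords/bar.

Passage D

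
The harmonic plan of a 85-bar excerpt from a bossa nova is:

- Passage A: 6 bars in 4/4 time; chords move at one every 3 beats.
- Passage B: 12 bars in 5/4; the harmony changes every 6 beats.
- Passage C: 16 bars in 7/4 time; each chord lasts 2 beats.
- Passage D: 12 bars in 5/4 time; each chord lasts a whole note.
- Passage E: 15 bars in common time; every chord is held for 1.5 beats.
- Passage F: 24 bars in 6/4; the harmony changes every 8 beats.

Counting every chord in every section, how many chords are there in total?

147 chords

A has 24 beats and chords last 3 each, so 8 chords.
B has 60 beats and chords last 6 each, so 10 chords.
C has 112 beats and chords last 2 each, so 56 chords.
D has 60 beats and chords last 4 each, so 15 chords.
E has 60 beats and chords last 1.5 each, so 40 chords.
F has 144 beats and chords last 8 each, so 18 chords.
Total: 8 + 10 + 56 + 15 + 40 + 18 = 147.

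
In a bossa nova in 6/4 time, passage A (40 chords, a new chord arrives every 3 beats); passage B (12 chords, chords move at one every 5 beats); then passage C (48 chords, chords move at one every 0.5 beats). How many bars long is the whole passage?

34 bars

A: 40 × 3 = 120 beats = 20 bars.
B: 12 × 5 = 60 beats = 10 bars.
C: 48 × 0.5 = 24 beats = 4 bars.
Total: 20 + 10 + 4 = 34 bars.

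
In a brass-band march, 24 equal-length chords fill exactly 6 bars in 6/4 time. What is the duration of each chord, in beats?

1.5 beats

6 bars × 6 beats/bar = 36 beats total.
36 beats ÷ 24 chords = 1.5 beats per chord.
(That is a dotted quarter note.)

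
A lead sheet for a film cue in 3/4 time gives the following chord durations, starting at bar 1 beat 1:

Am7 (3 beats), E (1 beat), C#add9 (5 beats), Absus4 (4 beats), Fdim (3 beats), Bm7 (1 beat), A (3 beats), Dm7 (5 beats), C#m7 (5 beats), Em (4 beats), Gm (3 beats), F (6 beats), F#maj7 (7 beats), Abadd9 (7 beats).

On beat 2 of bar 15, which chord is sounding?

Beat 2 of bar 15 is beat (15−1)×3 + 2 = 44 overall.
Running totals: Am7 ends at 3, E ends at 4, C#add9 ends at 9, Absus4 ends at 13, Fdim ends at 16, Bm7 ends at 17, A ends at 20, Dm7 ends at 25, C#m7 ends at 30, Em ends at 34, Gm ends at 37, F ends at 43, F#maj7 ends at 50.
Beat 44 falls within F#maj7.

F#maj7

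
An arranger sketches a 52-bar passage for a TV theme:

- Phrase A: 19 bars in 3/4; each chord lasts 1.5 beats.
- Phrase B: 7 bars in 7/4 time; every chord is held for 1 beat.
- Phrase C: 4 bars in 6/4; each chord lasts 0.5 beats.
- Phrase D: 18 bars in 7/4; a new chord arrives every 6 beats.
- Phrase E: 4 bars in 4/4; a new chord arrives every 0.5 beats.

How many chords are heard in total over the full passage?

A: 19 bars × 3 beats = 57 beats; 1.5 beats/chord → 38 chords.
B: 7 bars × 7 beats = 49 beats; 1 beat/chord → 49 chords.
C: 4 bars × 6 beats = 24 beats; 0.5 beats/chord → 48 chords.
D: 18 bars × 7 beats = 126 beats; 6 beats/chord → 21 chords.
E: 4 bars × 4 beats = 16 beats; 0.5 beats/chord → 32 chords.
Total: 38 + 49 + 48 + 21 + 32 = 188.

188 chords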